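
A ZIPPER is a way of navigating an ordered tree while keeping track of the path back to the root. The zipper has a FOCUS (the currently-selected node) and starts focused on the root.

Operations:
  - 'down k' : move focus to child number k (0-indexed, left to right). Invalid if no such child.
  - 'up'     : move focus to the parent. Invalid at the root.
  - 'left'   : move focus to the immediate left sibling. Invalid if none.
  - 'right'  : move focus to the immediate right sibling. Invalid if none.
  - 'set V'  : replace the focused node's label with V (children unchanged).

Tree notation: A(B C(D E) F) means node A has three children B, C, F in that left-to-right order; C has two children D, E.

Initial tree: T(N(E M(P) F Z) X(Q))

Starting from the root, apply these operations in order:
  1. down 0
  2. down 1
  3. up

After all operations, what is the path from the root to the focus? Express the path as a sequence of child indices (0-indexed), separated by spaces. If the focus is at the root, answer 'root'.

Step 1 (down 0): focus=N path=0 depth=1 children=['E', 'M', 'F', 'Z'] left=[] right=['X'] parent=T
Step 2 (down 1): focus=M path=0/1 depth=2 children=['P'] left=['E'] right=['F', 'Z'] parent=N
Step 3 (up): focus=N path=0 depth=1 children=['E', 'M', 'F', 'Z'] left=[] right=['X'] parent=T

Answer: 0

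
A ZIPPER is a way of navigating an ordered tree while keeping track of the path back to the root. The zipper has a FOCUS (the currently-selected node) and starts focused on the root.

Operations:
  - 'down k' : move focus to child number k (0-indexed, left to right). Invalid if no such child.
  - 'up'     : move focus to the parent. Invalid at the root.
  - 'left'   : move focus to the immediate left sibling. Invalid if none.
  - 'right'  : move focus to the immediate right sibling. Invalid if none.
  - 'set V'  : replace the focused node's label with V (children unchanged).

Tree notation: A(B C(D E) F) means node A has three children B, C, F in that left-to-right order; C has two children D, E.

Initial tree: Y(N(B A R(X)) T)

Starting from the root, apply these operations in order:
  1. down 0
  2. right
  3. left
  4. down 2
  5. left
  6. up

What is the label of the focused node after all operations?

Step 1 (down 0): focus=N path=0 depth=1 children=['B', 'A', 'R'] left=[] right=['T'] parent=Y
Step 2 (right): focus=T path=1 depth=1 children=[] left=['N'] right=[] parent=Y
Step 3 (left): focus=N path=0 depth=1 children=['B', 'A', 'R'] left=[] right=['T'] parent=Y
Step 4 (down 2): focus=R path=0/2 depth=2 children=['X'] left=['B', 'A'] right=[] parent=N
Step 5 (left): focus=A path=0/1 depth=2 children=[] left=['B'] right=['R'] parent=N
Step 6 (up): focus=N path=0 depth=1 children=['B', 'A', 'R'] left=[] right=['T'] parent=Y

Answer: N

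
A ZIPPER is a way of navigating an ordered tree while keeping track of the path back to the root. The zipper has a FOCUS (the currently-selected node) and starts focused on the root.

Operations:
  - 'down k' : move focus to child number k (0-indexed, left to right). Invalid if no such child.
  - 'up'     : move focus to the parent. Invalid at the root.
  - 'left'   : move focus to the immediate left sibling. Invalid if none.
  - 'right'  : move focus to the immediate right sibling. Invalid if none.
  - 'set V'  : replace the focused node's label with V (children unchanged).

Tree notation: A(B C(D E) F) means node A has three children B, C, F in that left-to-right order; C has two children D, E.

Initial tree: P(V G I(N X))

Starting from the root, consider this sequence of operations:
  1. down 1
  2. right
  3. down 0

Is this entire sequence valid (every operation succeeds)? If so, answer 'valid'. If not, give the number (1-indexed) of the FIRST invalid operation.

Answer: valid

Derivation:
Step 1 (down 1): focus=G path=1 depth=1 children=[] left=['V'] right=['I'] parent=P
Step 2 (right): focus=I path=2 depth=1 children=['N', 'X'] left=['V', 'G'] right=[] parent=P
Step 3 (down 0): focus=N path=2/0 depth=2 children=[] left=[] right=['X'] parent=I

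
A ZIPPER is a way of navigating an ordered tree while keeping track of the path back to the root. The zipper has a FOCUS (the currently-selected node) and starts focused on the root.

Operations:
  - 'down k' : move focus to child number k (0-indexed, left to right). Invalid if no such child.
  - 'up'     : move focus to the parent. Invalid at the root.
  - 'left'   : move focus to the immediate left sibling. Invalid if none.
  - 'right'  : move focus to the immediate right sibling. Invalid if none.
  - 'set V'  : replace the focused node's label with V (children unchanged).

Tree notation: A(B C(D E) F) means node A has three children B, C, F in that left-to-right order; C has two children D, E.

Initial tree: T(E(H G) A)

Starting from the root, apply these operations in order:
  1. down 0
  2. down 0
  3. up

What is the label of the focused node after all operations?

Step 1 (down 0): focus=E path=0 depth=1 children=['H', 'G'] left=[] right=['A'] parent=T
Step 2 (down 0): focus=H path=0/0 depth=2 children=[] left=[] right=['G'] parent=E
Step 3 (up): focus=E path=0 depth=1 children=['H', 'G'] left=[] right=['A'] parent=T

Answer: E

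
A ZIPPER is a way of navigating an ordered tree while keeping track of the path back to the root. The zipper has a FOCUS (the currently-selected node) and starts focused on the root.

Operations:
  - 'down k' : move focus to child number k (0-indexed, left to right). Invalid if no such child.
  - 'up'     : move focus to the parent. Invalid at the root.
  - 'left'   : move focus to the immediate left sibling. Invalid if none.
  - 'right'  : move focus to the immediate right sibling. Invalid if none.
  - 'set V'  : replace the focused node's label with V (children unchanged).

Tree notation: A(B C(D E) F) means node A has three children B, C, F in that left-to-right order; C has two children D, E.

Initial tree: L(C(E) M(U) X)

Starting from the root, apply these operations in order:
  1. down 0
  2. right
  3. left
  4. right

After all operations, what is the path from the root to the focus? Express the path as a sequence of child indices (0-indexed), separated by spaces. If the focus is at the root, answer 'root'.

Step 1 (down 0): focus=C path=0 depth=1 children=['E'] left=[] right=['M', 'X'] parent=L
Step 2 (right): focus=M path=1 depth=1 children=['U'] left=['C'] right=['X'] parent=L
Step 3 (left): focus=C path=0 depth=1 children=['E'] left=[] right=['M', 'X'] parent=L
Step 4 (right): focus=M path=1 depth=1 children=['U'] left=['C'] right=['X'] parent=L

Answer: 1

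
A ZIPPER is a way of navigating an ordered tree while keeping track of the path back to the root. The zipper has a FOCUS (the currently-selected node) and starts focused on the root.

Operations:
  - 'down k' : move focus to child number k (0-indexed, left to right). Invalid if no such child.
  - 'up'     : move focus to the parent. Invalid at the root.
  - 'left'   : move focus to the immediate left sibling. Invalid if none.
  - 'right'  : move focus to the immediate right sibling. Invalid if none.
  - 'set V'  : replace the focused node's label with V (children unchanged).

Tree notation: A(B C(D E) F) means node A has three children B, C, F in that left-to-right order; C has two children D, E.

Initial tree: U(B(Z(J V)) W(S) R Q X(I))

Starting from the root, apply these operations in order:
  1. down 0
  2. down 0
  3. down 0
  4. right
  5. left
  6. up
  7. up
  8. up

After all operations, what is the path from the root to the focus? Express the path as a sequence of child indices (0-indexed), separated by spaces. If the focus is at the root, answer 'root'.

Answer: root

Derivation:
Step 1 (down 0): focus=B path=0 depth=1 children=['Z'] left=[] right=['W', 'R', 'Q', 'X'] parent=U
Step 2 (down 0): focus=Z path=0/0 depth=2 children=['J', 'V'] left=[] right=[] parent=B
Step 3 (down 0): focus=J path=0/0/0 depth=3 children=[] left=[] right=['V'] parent=Z
Step 4 (right): focus=V path=0/0/1 depth=3 children=[] left=['J'] right=[] parent=Z
Step 5 (left): focus=J path=0/0/0 depth=3 children=[] left=[] right=['V'] parent=Z
Step 6 (up): focus=Z path=0/0 depth=2 children=['J', 'V'] left=[] right=[] parent=B
Step 7 (up): focus=B path=0 depth=1 children=['Z'] left=[] right=['W', 'R', 'Q', 'X'] parent=U
Step 8 (up): focus=U path=root depth=0 children=['B', 'W', 'R', 'Q', 'X'] (at root)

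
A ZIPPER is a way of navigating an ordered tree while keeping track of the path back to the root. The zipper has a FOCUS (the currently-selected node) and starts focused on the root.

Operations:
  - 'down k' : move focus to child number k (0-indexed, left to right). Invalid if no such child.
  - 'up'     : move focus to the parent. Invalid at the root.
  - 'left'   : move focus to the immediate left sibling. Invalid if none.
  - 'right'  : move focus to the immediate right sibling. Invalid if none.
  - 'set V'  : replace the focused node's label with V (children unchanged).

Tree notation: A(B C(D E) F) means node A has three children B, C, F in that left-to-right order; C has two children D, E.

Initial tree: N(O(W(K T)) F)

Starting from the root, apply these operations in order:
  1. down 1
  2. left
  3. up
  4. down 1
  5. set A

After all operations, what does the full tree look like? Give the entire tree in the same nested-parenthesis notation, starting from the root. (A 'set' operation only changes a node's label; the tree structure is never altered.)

Step 1 (down 1): focus=F path=1 depth=1 children=[] left=['O'] right=[] parent=N
Step 2 (left): focus=O path=0 depth=1 children=['W'] left=[] right=['F'] parent=N
Step 3 (up): focus=N path=root depth=0 children=['O', 'F'] (at root)
Step 4 (down 1): focus=F path=1 depth=1 children=[] left=['O'] right=[] parent=N
Step 5 (set A): focus=A path=1 depth=1 children=[] left=['O'] right=[] parent=N

Answer: N(O(W(K T)) A)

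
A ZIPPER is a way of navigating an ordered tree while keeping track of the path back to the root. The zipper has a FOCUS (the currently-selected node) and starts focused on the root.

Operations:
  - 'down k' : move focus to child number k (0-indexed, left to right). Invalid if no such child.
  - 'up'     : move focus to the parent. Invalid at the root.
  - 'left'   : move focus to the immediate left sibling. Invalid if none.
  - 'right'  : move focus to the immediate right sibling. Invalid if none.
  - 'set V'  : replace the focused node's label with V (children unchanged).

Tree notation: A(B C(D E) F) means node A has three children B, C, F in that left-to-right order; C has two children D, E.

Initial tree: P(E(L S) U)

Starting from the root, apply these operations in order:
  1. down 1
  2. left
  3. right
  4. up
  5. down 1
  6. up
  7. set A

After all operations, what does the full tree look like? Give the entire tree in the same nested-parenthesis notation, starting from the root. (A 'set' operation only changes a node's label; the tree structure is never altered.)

Answer: A(E(L S) U)

Derivation:
Step 1 (down 1): focus=U path=1 depth=1 children=[] left=['E'] right=[] parent=P
Step 2 (left): focus=E path=0 depth=1 children=['L', 'S'] left=[] right=['U'] parent=P
Step 3 (right): focus=U path=1 depth=1 children=[] left=['E'] right=[] parent=P
Step 4 (up): focus=P path=root depth=0 children=['E', 'U'] (at root)
Step 5 (down 1): focus=U path=1 depth=1 children=[] left=['E'] right=[] parent=P
Step 6 (up): focus=P path=root depth=0 children=['E', 'U'] (at root)
Step 7 (set A): focus=A path=root depth=0 children=['E', 'U'] (at root)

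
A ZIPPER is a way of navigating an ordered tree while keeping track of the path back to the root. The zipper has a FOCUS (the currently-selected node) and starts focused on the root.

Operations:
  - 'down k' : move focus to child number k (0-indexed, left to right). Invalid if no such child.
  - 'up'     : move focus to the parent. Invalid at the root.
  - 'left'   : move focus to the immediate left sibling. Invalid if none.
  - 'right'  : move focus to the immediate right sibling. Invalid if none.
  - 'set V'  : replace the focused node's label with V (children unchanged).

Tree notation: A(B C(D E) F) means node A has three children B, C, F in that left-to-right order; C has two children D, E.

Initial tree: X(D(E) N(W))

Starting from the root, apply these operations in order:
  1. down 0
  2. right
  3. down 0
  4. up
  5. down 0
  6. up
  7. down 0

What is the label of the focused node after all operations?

Answer: W

Derivation:
Step 1 (down 0): focus=D path=0 depth=1 children=['E'] left=[] right=['N'] parent=X
Step 2 (right): focus=N path=1 depth=1 children=['W'] left=['D'] right=[] parent=X
Step 3 (down 0): focus=W path=1/0 depth=2 children=[] left=[] right=[] parent=N
Step 4 (up): focus=N path=1 depth=1 children=['W'] left=['D'] right=[] parent=X
Step 5 (down 0): focus=W path=1/0 depth=2 children=[] left=[] right=[] parent=N
Step 6 (up): focus=N path=1 depth=1 children=['W'] left=['D'] right=[] parent=X
Step 7 (down 0): focus=W path=1/0 depth=2 children=[] left=[] right=[] parent=N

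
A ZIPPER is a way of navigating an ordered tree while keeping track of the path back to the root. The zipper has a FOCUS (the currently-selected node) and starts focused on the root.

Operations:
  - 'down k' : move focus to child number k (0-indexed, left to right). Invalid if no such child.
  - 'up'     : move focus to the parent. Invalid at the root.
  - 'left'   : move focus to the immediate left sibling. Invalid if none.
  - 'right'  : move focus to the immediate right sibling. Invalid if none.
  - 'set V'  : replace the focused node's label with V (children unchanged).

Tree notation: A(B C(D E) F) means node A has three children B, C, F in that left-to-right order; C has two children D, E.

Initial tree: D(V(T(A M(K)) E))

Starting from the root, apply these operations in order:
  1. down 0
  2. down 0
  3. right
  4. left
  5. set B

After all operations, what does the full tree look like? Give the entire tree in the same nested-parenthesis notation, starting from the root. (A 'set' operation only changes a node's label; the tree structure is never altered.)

Answer: D(V(B(A M(K)) E))

Derivation:
Step 1 (down 0): focus=V path=0 depth=1 children=['T', 'E'] left=[] right=[] parent=D
Step 2 (down 0): focus=T path=0/0 depth=2 children=['A', 'M'] left=[] right=['E'] parent=V
Step 3 (right): focus=E path=0/1 depth=2 children=[] left=['T'] right=[] parent=V
Step 4 (left): focus=T path=0/0 depth=2 children=['A', 'M'] left=[] right=['E'] parent=V
Step 5 (set B): focus=B path=0/0 depth=2 children=['A', 'M'] left=[] right=['E'] parent=V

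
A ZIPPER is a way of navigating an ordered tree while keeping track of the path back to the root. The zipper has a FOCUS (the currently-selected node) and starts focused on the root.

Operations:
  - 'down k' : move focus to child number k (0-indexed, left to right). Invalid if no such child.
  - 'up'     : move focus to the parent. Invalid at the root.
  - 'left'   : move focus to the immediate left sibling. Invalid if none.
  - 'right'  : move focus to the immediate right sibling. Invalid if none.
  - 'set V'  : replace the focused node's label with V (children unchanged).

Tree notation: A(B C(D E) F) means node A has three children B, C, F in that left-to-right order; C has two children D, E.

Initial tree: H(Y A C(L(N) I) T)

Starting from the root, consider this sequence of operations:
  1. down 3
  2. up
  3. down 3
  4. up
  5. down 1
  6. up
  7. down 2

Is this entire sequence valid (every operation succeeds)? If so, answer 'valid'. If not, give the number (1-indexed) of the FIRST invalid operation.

Answer: valid

Derivation:
Step 1 (down 3): focus=T path=3 depth=1 children=[] left=['Y', 'A', 'C'] right=[] parent=H
Step 2 (up): focus=H path=root depth=0 children=['Y', 'A', 'C', 'T'] (at root)
Step 3 (down 3): focus=T path=3 depth=1 children=[] left=['Y', 'A', 'C'] right=[] parent=H
Step 4 (up): focus=H path=root depth=0 children=['Y', 'A', 'C', 'T'] (at root)
Step 5 (down 1): focus=A path=1 depth=1 children=[] left=['Y'] right=['C', 'T'] parent=H
Step 6 (up): focus=H path=root depth=0 children=['Y', 'A', 'C', 'T'] (at root)
Step 7 (down 2): focus=C path=2 depth=1 children=['L', 'I'] left=['Y', 'A'] right=['T'] parent=H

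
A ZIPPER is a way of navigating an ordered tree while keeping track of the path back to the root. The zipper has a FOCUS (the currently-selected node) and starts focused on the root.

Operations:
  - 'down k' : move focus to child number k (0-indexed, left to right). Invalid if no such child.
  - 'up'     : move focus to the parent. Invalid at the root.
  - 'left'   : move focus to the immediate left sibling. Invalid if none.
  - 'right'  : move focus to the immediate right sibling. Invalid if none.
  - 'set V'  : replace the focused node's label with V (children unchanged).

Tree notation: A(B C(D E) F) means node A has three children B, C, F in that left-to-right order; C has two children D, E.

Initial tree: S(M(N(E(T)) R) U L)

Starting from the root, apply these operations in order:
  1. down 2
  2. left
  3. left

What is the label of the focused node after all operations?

Step 1 (down 2): focus=L path=2 depth=1 children=[] left=['M', 'U'] right=[] parent=S
Step 2 (left): focus=U path=1 depth=1 children=[] left=['M'] right=['L'] parent=S
Step 3 (left): focus=M path=0 depth=1 children=['N', 'R'] left=[] right=['U', 'L'] parent=S

Answer: M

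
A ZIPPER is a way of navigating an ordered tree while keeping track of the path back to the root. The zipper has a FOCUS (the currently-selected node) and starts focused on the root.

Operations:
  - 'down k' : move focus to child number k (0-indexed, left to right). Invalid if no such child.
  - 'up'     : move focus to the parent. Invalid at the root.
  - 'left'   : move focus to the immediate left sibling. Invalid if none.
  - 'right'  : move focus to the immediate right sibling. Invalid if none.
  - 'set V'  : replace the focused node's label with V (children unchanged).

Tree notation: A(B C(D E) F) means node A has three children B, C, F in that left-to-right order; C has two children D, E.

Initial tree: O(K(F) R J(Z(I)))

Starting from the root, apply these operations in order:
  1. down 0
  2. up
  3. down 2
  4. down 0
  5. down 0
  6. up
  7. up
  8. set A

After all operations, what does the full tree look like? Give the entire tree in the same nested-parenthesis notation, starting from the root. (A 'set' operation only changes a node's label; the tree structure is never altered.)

Step 1 (down 0): focus=K path=0 depth=1 children=['F'] left=[] right=['R', 'J'] parent=O
Step 2 (up): focus=O path=root depth=0 children=['K', 'R', 'J'] (at root)
Step 3 (down 2): focus=J path=2 depth=1 children=['Z'] left=['K', 'R'] right=[] parent=O
Step 4 (down 0): focus=Z path=2/0 depth=2 children=['I'] left=[] right=[] parent=J
Step 5 (down 0): focus=I path=2/0/0 depth=3 children=[] left=[] right=[] parent=Z
Step 6 (up): focus=Z path=2/0 depth=2 children=['I'] left=[] right=[] parent=J
Step 7 (up): focus=J path=2 depth=1 children=['Z'] left=['K', 'R'] right=[] parent=O
Step 8 (set A): focus=A path=2 depth=1 children=['Z'] left=['K', 'R'] right=[] parent=O

Answer: O(K(F) R A(Z(I)))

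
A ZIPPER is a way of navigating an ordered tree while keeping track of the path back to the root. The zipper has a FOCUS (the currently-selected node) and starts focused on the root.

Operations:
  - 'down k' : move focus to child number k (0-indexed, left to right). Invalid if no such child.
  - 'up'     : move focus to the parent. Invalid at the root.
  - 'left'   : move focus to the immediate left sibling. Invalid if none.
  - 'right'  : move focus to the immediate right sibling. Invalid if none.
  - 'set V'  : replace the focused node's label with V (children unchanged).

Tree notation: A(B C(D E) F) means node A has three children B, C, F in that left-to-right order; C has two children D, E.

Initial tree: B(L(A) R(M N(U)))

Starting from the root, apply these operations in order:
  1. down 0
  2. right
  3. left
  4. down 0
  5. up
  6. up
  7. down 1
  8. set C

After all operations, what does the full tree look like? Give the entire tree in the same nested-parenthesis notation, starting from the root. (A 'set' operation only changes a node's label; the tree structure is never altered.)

Step 1 (down 0): focus=L path=0 depth=1 children=['A'] left=[] right=['R'] parent=B
Step 2 (right): focus=R path=1 depth=1 children=['M', 'N'] left=['L'] right=[] parent=B
Step 3 (left): focus=L path=0 depth=1 children=['A'] left=[] right=['R'] parent=B
Step 4 (down 0): focus=A path=0/0 depth=2 children=[] left=[] right=[] parent=L
Step 5 (up): focus=L path=0 depth=1 children=['A'] left=[] right=['R'] parent=B
Step 6 (up): focus=B path=root depth=0 children=['L', 'R'] (at root)
Step 7 (down 1): focus=R path=1 depth=1 children=['M', 'N'] left=['L'] right=[] parent=B
Step 8 (set C): focus=C path=1 depth=1 children=['M', 'N'] left=['L'] right=[] parent=B

Answer: B(L(A) C(M N(U)))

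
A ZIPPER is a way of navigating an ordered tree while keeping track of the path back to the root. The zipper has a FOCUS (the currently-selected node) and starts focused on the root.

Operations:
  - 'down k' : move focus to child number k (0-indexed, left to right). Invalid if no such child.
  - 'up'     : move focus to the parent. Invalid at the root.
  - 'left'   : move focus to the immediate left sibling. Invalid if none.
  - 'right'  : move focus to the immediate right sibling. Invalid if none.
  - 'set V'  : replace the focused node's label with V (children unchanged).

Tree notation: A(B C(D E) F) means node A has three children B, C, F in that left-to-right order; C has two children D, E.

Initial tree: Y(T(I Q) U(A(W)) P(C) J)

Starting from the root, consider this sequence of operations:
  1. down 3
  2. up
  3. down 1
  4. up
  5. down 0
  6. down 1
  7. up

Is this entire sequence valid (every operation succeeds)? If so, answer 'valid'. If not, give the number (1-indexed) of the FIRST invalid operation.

Answer: valid

Derivation:
Step 1 (down 3): focus=J path=3 depth=1 children=[] left=['T', 'U', 'P'] right=[] parent=Y
Step 2 (up): focus=Y path=root depth=0 children=['T', 'U', 'P', 'J'] (at root)
Step 3 (down 1): focus=U path=1 depth=1 children=['A'] left=['T'] right=['P', 'J'] parent=Y
Step 4 (up): focus=Y path=root depth=0 children=['T', 'U', 'P', 'J'] (at root)
Step 5 (down 0): focus=T path=0 depth=1 children=['I', 'Q'] left=[] right=['U', 'P', 'J'] parent=Y
Step 6 (down 1): focus=Q path=0/1 depth=2 children=[] left=['I'] right=[] parent=T
Step 7 (up): focus=T path=0 depth=1 children=['I', 'Q'] left=[] right=['U', 'P', 'J'] parent=Y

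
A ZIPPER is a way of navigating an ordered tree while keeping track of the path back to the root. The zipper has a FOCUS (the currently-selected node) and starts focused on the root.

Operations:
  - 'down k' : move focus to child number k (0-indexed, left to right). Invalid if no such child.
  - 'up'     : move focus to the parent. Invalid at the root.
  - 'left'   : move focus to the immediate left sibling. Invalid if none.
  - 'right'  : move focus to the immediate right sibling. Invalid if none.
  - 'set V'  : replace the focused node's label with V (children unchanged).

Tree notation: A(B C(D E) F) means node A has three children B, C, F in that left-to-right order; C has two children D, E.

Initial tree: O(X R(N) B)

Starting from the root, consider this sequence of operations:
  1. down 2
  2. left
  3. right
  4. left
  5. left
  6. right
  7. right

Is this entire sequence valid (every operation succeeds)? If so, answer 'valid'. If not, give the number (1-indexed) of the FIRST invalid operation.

Answer: valid

Derivation:
Step 1 (down 2): focus=B path=2 depth=1 children=[] left=['X', 'R'] right=[] parent=O
Step 2 (left): focus=R path=1 depth=1 children=['N'] left=['X'] right=['B'] parent=O
Step 3 (right): focus=B path=2 depth=1 children=[] left=['X', 'R'] right=[] parent=O
Step 4 (left): focus=R path=1 depth=1 children=['N'] left=['X'] right=['B'] parent=O
Step 5 (left): focus=X path=0 depth=1 children=[] left=[] right=['R', 'B'] parent=O
Step 6 (right): focus=R path=1 depth=1 children=['N'] left=['X'] right=['B'] parent=O
Step 7 (right): focus=B path=2 depth=1 children=[] left=['X', 'R'] right=[] parent=O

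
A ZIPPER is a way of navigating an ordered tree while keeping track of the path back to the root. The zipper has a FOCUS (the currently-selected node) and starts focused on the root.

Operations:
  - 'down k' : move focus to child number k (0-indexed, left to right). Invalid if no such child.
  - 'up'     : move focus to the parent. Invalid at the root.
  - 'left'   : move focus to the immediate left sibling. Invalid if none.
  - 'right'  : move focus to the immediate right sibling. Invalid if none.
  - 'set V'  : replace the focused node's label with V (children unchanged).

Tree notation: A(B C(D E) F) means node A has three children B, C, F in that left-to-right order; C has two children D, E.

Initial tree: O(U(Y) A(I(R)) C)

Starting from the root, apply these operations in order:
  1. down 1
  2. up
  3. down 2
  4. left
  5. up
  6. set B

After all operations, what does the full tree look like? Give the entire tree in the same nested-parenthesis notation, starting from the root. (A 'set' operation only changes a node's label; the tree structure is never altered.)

Answer: B(U(Y) A(I(R)) C)

Derivation:
Step 1 (down 1): focus=A path=1 depth=1 children=['I'] left=['U'] right=['C'] parent=O
Step 2 (up): focus=O path=root depth=0 children=['U', 'A', 'C'] (at root)
Step 3 (down 2): focus=C path=2 depth=1 children=[] left=['U', 'A'] right=[] parent=O
Step 4 (left): focus=A path=1 depth=1 children=['I'] left=['U'] right=['C'] parent=O
Step 5 (up): focus=O path=root depth=0 children=['U', 'A', 'C'] (at root)
Step 6 (set B): focus=B path=root depth=0 children=['U', 'A', 'C'] (at root)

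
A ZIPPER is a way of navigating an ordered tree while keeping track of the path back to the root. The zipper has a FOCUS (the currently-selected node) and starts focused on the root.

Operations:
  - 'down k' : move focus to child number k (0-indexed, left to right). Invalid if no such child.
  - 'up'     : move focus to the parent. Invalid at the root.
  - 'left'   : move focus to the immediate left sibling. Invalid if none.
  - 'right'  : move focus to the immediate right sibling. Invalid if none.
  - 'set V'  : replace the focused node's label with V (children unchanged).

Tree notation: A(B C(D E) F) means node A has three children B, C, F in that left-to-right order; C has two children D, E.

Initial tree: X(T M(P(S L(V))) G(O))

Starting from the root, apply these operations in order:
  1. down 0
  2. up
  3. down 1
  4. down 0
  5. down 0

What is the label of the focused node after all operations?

Step 1 (down 0): focus=T path=0 depth=1 children=[] left=[] right=['M', 'G'] parent=X
Step 2 (up): focus=X path=root depth=0 children=['T', 'M', 'G'] (at root)
Step 3 (down 1): focus=M path=1 depth=1 children=['P'] left=['T'] right=['G'] parent=X
Step 4 (down 0): focus=P path=1/0 depth=2 children=['S', 'L'] left=[] right=[] parent=M
Step 5 (down 0): focus=S path=1/0/0 depth=3 children=[] left=[] right=['L'] parent=P

Answer: S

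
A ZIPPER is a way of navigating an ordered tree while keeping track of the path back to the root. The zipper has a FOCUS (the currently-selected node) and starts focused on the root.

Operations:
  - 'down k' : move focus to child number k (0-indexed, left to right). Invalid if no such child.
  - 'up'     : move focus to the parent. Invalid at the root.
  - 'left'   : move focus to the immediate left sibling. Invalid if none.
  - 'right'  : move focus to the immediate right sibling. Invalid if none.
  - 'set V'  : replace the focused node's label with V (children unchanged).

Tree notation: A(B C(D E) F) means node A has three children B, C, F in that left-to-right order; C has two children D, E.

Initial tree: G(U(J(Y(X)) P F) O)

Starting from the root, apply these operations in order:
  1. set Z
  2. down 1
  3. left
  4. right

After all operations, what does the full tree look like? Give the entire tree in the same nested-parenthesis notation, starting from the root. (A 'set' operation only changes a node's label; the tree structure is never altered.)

Step 1 (set Z): focus=Z path=root depth=0 children=['U', 'O'] (at root)
Step 2 (down 1): focus=O path=1 depth=1 children=[] left=['U'] right=[] parent=Z
Step 3 (left): focus=U path=0 depth=1 children=['J', 'P', 'F'] left=[] right=['O'] parent=Z
Step 4 (right): focus=O path=1 depth=1 children=[] left=['U'] right=[] parent=Z

Answer: Z(U(J(Y(X)) P F) O)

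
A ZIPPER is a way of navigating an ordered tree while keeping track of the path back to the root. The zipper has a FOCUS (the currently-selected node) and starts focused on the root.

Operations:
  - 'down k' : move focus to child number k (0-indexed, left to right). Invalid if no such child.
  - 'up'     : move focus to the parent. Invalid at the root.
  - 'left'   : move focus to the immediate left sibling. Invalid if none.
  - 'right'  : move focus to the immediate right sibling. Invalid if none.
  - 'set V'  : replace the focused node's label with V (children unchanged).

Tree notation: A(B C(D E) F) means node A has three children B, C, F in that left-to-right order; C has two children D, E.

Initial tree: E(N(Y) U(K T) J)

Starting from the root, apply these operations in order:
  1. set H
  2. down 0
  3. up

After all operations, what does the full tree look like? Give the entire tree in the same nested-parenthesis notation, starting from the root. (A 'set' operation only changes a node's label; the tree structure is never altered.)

Step 1 (set H): focus=H path=root depth=0 children=['N', 'U', 'J'] (at root)
Step 2 (down 0): focus=N path=0 depth=1 children=['Y'] left=[] right=['U', 'J'] parent=H
Step 3 (up): focus=H path=root depth=0 children=['N', 'U', 'J'] (at root)

Answer: H(N(Y) U(K T) J)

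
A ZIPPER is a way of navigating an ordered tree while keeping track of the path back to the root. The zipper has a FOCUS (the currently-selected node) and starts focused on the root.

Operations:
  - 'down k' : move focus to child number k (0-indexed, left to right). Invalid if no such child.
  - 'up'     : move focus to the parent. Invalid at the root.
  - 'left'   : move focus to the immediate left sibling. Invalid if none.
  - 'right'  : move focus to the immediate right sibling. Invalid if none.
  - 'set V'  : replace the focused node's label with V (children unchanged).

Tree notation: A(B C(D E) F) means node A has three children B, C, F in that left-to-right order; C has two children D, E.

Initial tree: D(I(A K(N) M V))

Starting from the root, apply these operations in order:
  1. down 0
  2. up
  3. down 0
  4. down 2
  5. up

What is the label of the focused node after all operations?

Step 1 (down 0): focus=I path=0 depth=1 children=['A', 'K', 'M', 'V'] left=[] right=[] parent=D
Step 2 (up): focus=D path=root depth=0 children=['I'] (at root)
Step 3 (down 0): focus=I path=0 depth=1 children=['A', 'K', 'M', 'V'] left=[] right=[] parent=D
Step 4 (down 2): focus=M path=0/2 depth=2 children=[] left=['A', 'K'] right=['V'] parent=I
Step 5 (up): focus=I path=0 depth=1 children=['A', 'K', 'M', 'V'] left=[] right=[] parent=D

Answer: I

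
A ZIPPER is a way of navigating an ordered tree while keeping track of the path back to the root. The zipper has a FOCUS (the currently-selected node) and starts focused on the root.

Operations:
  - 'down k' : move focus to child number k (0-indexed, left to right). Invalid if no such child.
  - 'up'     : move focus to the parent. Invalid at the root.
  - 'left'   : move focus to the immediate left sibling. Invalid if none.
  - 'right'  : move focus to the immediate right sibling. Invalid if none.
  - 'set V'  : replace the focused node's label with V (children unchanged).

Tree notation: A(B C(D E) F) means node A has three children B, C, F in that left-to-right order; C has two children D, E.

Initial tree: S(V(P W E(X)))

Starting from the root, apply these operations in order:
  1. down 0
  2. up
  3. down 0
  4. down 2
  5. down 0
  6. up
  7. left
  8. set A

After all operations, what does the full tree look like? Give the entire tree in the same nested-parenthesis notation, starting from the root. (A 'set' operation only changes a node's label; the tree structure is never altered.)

Answer: S(V(P A E(X)))

Derivation:
Step 1 (down 0): focus=V path=0 depth=1 children=['P', 'W', 'E'] left=[] right=[] parent=S
Step 2 (up): focus=S path=root depth=0 children=['V'] (at root)
Step 3 (down 0): focus=V path=0 depth=1 children=['P', 'W', 'E'] left=[] right=[] parent=S
Step 4 (down 2): focus=E path=0/2 depth=2 children=['X'] left=['P', 'W'] right=[] parent=V
Step 5 (down 0): focus=X path=0/2/0 depth=3 children=[] left=[] right=[] parent=E
Step 6 (up): focus=E path=0/2 depth=2 children=['X'] left=['P', 'W'] right=[] parent=V
Step 7 (left): focus=W path=0/1 depth=2 children=[] left=['P'] right=['E'] parent=V
Step 8 (set A): focus=A path=0/1 depth=2 children=[] left=['P'] right=['E'] parent=V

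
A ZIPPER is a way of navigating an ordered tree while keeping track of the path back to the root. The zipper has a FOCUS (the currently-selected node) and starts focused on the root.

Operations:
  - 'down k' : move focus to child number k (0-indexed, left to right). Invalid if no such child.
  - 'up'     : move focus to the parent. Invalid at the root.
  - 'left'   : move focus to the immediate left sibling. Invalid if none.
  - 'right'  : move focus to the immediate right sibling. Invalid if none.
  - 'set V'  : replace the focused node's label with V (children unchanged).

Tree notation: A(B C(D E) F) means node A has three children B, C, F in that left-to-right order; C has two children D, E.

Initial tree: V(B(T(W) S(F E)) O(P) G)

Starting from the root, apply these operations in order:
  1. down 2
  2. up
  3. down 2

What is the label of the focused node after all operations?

Answer: G

Derivation:
Step 1 (down 2): focus=G path=2 depth=1 children=[] left=['B', 'O'] right=[] parent=V
Step 2 (up): focus=V path=root depth=0 children=['B', 'O', 'G'] (at root)
Step 3 (down 2): focus=G path=2 depth=1 children=[] left=['B', 'O'] right=[] parent=V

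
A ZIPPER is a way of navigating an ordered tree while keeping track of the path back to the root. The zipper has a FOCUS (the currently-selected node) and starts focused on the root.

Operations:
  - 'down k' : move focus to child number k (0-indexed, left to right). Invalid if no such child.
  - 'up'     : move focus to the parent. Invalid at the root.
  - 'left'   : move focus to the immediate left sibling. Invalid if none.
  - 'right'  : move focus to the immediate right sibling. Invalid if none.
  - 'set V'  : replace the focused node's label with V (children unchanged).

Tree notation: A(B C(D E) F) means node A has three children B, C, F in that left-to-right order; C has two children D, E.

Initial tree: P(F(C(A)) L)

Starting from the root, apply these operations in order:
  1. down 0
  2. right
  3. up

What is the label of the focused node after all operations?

Answer: P

Derivation:
Step 1 (down 0): focus=F path=0 depth=1 children=['C'] left=[] right=['L'] parent=P
Step 2 (right): focus=L path=1 depth=1 children=[] left=['F'] right=[] parent=P
Step 3 (up): focus=P path=root depth=0 children=['F', 'L'] (at root)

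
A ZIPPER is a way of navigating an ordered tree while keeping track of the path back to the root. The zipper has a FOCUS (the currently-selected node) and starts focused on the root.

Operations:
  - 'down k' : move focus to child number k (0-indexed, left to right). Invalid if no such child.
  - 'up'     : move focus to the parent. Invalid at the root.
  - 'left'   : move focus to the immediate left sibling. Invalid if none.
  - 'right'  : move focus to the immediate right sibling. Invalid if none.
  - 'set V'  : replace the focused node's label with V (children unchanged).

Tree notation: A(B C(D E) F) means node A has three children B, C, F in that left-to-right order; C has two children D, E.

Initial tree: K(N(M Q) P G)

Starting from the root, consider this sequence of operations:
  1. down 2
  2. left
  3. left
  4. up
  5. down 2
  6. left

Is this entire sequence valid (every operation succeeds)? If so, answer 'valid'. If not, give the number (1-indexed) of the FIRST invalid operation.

Step 1 (down 2): focus=G path=2 depth=1 children=[] left=['N', 'P'] right=[] parent=K
Step 2 (left): focus=P path=1 depth=1 children=[] left=['N'] right=['G'] parent=K
Step 3 (left): focus=N path=0 depth=1 children=['M', 'Q'] left=[] right=['P', 'G'] parent=K
Step 4 (up): focus=K path=root depth=0 children=['N', 'P', 'G'] (at root)
Step 5 (down 2): focus=G path=2 depth=1 children=[] left=['N', 'P'] right=[] parent=K
Step 6 (left): focus=P path=1 depth=1 children=[] left=['N'] right=['G'] parent=K

Answer: valid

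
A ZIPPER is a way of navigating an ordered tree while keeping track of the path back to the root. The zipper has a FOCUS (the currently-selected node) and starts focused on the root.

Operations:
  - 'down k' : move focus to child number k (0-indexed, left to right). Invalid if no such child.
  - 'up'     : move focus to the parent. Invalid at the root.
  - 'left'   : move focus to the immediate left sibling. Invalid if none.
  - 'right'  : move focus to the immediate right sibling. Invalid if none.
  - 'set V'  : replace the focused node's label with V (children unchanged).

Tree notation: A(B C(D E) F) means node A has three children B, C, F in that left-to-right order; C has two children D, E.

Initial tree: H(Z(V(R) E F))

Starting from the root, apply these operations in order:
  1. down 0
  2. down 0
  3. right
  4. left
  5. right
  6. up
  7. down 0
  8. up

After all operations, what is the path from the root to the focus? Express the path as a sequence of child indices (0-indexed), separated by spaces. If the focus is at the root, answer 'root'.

Answer: 0

Derivation:
Step 1 (down 0): focus=Z path=0 depth=1 children=['V', 'E', 'F'] left=[] right=[] parent=H
Step 2 (down 0): focus=V path=0/0 depth=2 children=['R'] left=[] right=['E', 'F'] parent=Z
Step 3 (right): focus=E path=0/1 depth=2 children=[] left=['V'] right=['F'] parent=Z
Step 4 (left): focus=V path=0/0 depth=2 children=['R'] left=[] right=['E', 'F'] parent=Z
Step 5 (right): focus=E path=0/1 depth=2 children=[] left=['V'] right=['F'] parent=Z
Step 6 (up): focus=Z path=0 depth=1 children=['V', 'E', 'F'] left=[] right=[] parent=H
Step 7 (down 0): focus=V path=0/0 depth=2 children=['R'] left=[] right=['E', 'F'] parent=Z
Step 8 (up): focus=Z path=0 depth=1 children=['V', 'E', 'F'] left=[] right=[] parent=H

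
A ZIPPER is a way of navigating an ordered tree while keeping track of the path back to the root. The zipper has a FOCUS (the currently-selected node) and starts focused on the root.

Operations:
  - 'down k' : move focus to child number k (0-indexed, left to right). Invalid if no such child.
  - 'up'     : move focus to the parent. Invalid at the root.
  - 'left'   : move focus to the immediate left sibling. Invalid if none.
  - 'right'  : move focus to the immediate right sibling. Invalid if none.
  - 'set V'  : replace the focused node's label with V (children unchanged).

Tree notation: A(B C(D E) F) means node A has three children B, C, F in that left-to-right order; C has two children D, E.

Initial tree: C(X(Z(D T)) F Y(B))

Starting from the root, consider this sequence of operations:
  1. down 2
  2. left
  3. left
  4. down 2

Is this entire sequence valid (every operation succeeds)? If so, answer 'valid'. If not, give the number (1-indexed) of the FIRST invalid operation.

Step 1 (down 2): focus=Y path=2 depth=1 children=['B'] left=['X', 'F'] right=[] parent=C
Step 2 (left): focus=F path=1 depth=1 children=[] left=['X'] right=['Y'] parent=C
Step 3 (left): focus=X path=0 depth=1 children=['Z'] left=[] right=['F', 'Y'] parent=C
Step 4 (down 2): INVALID

Answer: 4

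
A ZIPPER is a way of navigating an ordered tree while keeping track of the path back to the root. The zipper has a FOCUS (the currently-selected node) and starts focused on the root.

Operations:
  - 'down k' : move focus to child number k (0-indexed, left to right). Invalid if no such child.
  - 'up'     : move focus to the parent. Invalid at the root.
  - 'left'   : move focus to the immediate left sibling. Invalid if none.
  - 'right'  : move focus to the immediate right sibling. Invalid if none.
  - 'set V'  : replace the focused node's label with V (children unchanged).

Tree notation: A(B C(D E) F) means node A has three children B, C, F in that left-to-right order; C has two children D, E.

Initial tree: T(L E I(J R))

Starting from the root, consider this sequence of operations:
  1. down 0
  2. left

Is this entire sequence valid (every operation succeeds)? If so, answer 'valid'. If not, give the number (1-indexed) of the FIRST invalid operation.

Answer: 2

Derivation:
Step 1 (down 0): focus=L path=0 depth=1 children=[] left=[] right=['E', 'I'] parent=T
Step 2 (left): INVALID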